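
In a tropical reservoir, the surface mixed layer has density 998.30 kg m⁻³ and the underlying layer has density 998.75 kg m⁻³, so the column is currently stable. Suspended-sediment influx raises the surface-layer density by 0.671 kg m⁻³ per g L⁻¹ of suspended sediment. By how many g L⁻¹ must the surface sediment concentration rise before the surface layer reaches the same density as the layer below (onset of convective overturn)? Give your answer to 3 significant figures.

Density deficit of the surface layer: 998.75 − 998.30 = 0.45 kg m⁻³.
Required change = 0.45 / 0.671 = 0.671 g L⁻¹.

0.671 g L⁻¹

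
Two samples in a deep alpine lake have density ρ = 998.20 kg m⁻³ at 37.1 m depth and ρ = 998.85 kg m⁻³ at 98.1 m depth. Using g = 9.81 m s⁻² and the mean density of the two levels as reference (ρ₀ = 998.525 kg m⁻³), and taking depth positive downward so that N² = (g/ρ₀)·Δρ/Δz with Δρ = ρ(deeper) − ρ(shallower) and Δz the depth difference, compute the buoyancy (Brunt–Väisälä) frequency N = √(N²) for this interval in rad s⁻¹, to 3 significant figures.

Δρ = 998.85 − 998.20 = 0.65 kg m⁻³ over Δz = 98.1 − 37.1 = 61 m.
N² = (9.81/998.525) × (0.65/61) = 1.0469 × 10⁻⁴ s⁻².
N = √(1.0469 × 10⁻⁴) = 0.010232 rad s⁻¹ ≈ 0.0102 rad s⁻¹.

0.0102 rad s⁻¹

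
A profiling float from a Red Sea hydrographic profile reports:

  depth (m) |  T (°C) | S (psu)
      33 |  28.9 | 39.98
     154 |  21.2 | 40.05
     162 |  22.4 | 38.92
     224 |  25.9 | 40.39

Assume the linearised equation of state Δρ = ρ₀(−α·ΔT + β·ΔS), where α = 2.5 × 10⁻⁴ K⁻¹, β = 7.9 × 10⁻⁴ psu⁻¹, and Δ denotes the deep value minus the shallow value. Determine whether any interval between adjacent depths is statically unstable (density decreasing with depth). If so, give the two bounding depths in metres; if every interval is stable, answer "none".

Evaluate Δρ/ρ₀ = −αΔT + βΔS across each adjacent pair:
  33–154 m: −αΔT+βΔS = −(2.5 × 10⁻⁴)(-7.7)+(7.9 × 10⁻⁴)(+0.07) = 2.0 × 10⁻³ → stable
  154–162 m: −αΔT+βΔS = −(2.5 × 10⁻⁴)(+1.2)+(7.9 × 10⁻⁴)(-1.13) = -1.2 × 10⁻³ → UNSTABLE
  162–224 m: −αΔT+βΔS = −(2.5 × 10⁻⁴)(+3.5)+(7.9 × 10⁻⁴)(+1.47) = 2.9 × 10⁻⁴ → stable
The 154–162 m interval has Δρ < 0: lighter water underlies denser water.

154–162 m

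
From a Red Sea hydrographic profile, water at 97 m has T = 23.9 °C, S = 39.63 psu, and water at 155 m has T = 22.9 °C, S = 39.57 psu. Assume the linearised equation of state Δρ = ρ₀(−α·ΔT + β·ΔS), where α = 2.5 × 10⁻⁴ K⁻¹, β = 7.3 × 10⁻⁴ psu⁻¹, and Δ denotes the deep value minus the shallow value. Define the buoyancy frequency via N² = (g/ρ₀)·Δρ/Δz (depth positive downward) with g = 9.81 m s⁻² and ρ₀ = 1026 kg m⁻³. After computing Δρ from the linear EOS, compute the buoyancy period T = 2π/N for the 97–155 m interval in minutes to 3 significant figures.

17.7 min

ΔT = -1.0 K, ΔS = -0.06 psu (deep − shallow).
Δρ/ρ₀ = −αΔT + βΔS = 2.50 × 10⁻⁴ − 4.38 × 10⁻⁵ = 2.062 × 10⁻⁴, so Δρ ≈ 0.2116 kg m⁻³.
N² = (g/ρ₀)·Δρ/Δz = g·(Δρ/ρ₀)/Δz = 9.81 × 2.062 × 10⁻⁴ / 58 = 3.4876 × 10⁻⁵ s⁻².
N = √(3.4876 × 10⁻⁵) = 5.9056 × 10⁻³ rad s⁻¹ → T = 2π/N = 1.0639 × 10³ s = 17.732 min ≈ 17.7 min.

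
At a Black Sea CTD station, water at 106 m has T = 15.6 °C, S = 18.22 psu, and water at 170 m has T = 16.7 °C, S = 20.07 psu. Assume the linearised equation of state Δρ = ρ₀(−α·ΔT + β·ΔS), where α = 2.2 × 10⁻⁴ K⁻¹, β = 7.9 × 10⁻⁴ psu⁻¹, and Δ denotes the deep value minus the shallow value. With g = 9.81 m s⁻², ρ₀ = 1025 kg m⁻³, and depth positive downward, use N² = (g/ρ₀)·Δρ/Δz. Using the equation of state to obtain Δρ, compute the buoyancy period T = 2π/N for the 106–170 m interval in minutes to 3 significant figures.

7.66 min

ΔT = +1.1 K, ΔS = +1.85 psu (deep − shallow).
Δρ/ρ₀ = −αΔT + βΔS = -2.42 × 10⁻⁴ + 1.4615 × 10⁻³ = 1.2195 × 10⁻³, so Δρ ≈ 1.250 kg m⁻³.
N² = (g/ρ₀)·Δρ/Δz = g·(Δρ/ρ₀)/Δz = 9.81 × 1.2195 × 10⁻³ / 64 = 1.8693 × 10⁻⁴ s⁻².
N = √(1.8693 × 10⁻⁴) = 0.013672 rad s⁻¹ → T = 2π/N = 459.57 s = 7.6595 min ≈ 7.66 min.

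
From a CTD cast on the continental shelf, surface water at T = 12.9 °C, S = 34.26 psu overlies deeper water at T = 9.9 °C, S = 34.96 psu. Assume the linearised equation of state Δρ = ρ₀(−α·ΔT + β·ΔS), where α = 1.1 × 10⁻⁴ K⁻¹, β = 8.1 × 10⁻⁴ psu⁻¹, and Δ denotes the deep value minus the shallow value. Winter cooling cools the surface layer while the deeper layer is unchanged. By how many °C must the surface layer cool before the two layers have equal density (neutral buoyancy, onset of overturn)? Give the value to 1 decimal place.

Neutral buoyancy requires Δρ = 0, i.e. −α(T_deep − T_surf′) + β(S_deep − S_surf) = 0.
T_surf′ = T_deep − (β/α)·ΔS = 9.9 − (8.1 × 10⁻⁴/1.1 × 10⁻⁴)·(+0.70) = 4.745 °C.
Cooling required: 12.9 − (4.745) = 8.155 °C.

8.2 °C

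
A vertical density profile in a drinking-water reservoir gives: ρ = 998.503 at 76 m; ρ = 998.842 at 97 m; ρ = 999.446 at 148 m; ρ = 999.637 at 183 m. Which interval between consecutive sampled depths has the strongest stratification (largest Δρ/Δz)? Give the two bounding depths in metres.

Compute the density gradient over each adjacent pair:
  76–97 m: Δρ/Δz = 0.339/21 = 0.016 kg m⁻⁴
  97–148 m: Δρ/Δz = 0.604/51 = 0.012 kg m⁻⁴
  148–183 m: Δρ/Δz = 0.191/35 = 5.5 × 10⁻³ kg m⁻⁴
The largest gradient is in the 76–97 m interval — the pycnocline.

76–97 m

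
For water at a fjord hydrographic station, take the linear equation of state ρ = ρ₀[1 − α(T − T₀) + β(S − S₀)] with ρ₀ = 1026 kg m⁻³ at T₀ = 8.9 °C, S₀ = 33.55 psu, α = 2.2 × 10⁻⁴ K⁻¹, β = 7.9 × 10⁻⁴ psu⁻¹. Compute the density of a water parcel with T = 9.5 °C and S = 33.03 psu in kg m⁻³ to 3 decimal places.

1025.443 kg m⁻³

T − T₀ = +0.6 K, S − S₀ = -0.52 psu.
Bracket = 1 − α·(+0.6) + β·(-0.52) = 1 + (-5.428 × 10⁻⁴) = 0.9994572.
ρ = 1026 × 0.9994572 = 1025.443 kg m⁻³.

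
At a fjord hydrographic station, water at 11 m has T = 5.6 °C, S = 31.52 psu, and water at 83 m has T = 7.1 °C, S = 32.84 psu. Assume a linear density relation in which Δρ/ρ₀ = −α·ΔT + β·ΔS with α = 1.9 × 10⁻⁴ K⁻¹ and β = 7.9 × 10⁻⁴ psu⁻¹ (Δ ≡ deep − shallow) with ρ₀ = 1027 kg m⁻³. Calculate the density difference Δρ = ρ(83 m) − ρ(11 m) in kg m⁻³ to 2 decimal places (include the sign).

ΔT = +1.5 K, ΔS = +1.32 psu (deep − shallow).
Δρ/ρ₀ = −(1.9 × 10⁻⁴)(+1.5) + (7.9 × 10⁻⁴)(+1.32) = 7.578 × 10⁻⁴.
Δρ = 1027 × (7.578 × 10⁻⁴) = +0.78 kg m⁻³.
Positive Δρ: denser below, stable.

+0.78 kg m⁻³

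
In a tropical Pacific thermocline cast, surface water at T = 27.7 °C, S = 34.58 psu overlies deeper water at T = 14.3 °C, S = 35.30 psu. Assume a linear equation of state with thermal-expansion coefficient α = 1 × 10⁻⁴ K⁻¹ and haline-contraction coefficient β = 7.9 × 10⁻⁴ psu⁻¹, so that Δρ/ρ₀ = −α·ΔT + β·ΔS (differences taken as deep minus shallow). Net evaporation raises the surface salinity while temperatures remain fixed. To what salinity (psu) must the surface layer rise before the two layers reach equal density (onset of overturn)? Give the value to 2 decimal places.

37.00 psu

Neutral buoyancy requires −α(T_deep − T_surf) + β(S_deep − S_surf′) = 0.
S_surf′ = S_deep − (α/β)·ΔT = 35.30 − (1 × 10⁻⁴/7.9 × 10⁻⁴)·(-13.4) = 36.9962 psu.
Increase required: 36.9962 − 34.58 = 2.4162 psu.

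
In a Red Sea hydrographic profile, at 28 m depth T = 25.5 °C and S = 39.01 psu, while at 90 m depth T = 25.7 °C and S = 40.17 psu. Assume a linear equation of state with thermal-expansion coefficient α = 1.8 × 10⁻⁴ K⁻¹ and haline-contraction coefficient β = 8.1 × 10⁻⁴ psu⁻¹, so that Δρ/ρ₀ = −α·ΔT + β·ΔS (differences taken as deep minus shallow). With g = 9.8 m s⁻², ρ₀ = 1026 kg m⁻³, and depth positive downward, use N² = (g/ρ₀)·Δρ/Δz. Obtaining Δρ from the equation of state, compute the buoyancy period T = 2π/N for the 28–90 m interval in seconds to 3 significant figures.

526 s

ΔT = +0.2 K, ΔS = +1.16 psu (deep − shallow).
Δρ/ρ₀ = −αΔT + βΔS = -3.60 × 10⁻⁵ + 9.396 × 10⁻⁴ = 9.036 × 10⁻⁴, so Δρ ≈ 0.9271 kg m⁻³.
N² = (g/ρ₀)·Δρ/Δz = g·(Δρ/ρ₀)/Δz = 9.8 × 9.036 × 10⁻⁴ / 62 = 1.4283 × 10⁻⁴ s⁻².
N = √(1.4283 × 10⁻⁴) = 0.011951 rad s⁻¹ → T = 2π/N = 525.75 s ≈ 526 s.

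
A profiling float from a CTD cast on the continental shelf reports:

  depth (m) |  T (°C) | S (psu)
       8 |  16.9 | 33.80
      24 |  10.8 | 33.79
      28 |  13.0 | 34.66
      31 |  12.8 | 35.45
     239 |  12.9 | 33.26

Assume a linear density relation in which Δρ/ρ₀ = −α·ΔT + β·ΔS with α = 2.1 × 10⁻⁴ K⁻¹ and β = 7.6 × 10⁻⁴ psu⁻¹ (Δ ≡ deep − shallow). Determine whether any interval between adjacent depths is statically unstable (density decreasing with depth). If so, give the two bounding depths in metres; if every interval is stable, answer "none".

Evaluate Δρ/ρ₀ = −αΔT + βΔS across each adjacent pair:
  8–24 m: −αΔT+βΔS = −(2.1 × 10⁻⁴)(-6.1)+(7.6 × 10⁻⁴)(-0.01) = 1.3 × 10⁻³ → stable
  24–28 m: −αΔT+βΔS = −(2.1 × 10⁻⁴)(+2.2)+(7.6 × 10⁻⁴)(+0.87) = 2.0 × 10⁻⁴ → stable
  28–31 m: −αΔT+βΔS = −(2.1 × 10⁻⁴)(-0.2)+(7.6 × 10⁻⁴)(+0.79) = 6.4 × 10⁻⁴ → stable
  31–239 m: −αΔT+βΔS = −(2.1 × 10⁻⁴)(+0.1)+(7.6 × 10⁻⁴)(-2.19) = -1.7 × 10⁻³ → UNSTABLE
The 31–239 m interval has Δρ < 0: lighter water underlies denser water.

31–239 m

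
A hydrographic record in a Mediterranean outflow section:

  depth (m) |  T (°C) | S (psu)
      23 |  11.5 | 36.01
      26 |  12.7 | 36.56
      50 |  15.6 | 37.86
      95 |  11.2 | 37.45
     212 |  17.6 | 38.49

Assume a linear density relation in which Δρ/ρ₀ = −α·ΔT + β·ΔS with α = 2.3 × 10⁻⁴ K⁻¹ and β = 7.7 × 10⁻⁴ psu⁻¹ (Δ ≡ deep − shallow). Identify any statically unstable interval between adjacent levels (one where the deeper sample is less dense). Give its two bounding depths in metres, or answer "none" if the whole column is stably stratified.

Evaluate Δρ/ρ₀ = −αΔT + βΔS across each adjacent pair:
  23–26 m: −αΔT+βΔS = −(2.3 × 10⁻⁴)(+1.2)+(7.7 × 10⁻⁴)(+0.55) = 1.5 × 10⁻⁴ → stable
  26–50 m: −αΔT+βΔS = −(2.3 × 10⁻⁴)(+2.9)+(7.7 × 10⁻⁴)(+1.30) = 3.3 × 10⁻⁴ → stable
  50–95 m: −αΔT+βΔS = −(2.3 × 10⁻⁴)(-4.4)+(7.7 × 10⁻⁴)(-0.41) = 7.0 × 10⁻⁴ → stable
  95–212 m: −αΔT+βΔS = −(2.3 × 10⁻⁴)(+6.4)+(7.7 × 10⁻⁴)(+1.04) = -6.7 × 10⁻⁴ → UNSTABLE
The 95–212 m interval has Δρ < 0: lighter water underlies denser water.

95–212 m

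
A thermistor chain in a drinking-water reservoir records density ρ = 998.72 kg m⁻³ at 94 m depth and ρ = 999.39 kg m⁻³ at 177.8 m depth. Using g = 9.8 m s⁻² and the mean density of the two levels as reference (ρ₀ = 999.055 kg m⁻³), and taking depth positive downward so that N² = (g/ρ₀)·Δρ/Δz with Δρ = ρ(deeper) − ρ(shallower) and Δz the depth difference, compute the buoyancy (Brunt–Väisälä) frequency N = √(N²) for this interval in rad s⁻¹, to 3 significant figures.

8.86 × 10⁻³ rad s⁻¹

Δρ = 999.39 − 998.72 = 0.67 kg m⁻³ over Δz = 177.8 − 94 = 83.8 m.
N² = (9.8/999.055) × (0.67/83.8) = 7.8427 × 10⁻⁵ s⁻².
N = √(7.8427 × 10⁻⁵) = 8.8559 × 10⁻³ rad s⁻¹ ≈ 8.86 × 10⁻³ rad s⁻¹.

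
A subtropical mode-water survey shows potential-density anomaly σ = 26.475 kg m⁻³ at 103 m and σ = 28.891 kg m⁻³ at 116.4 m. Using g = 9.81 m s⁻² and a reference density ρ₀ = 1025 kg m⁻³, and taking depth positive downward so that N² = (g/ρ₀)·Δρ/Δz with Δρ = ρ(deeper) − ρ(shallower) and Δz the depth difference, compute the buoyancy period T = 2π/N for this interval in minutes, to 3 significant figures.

2.52 min

Δρ = 1028.891 − 1026.475 = 2.416 kg m⁻³ over Δz = 116.4 − 103 = 13.4 m.
N² = (9.81/1025) × (2.416/13.4) = 1.7256 × 10⁻³ s⁻².
N = √(1.7256 × 10⁻³) = 0.041540 rad s⁻¹, so T = 2π/N = 151.26 s = 2.5210 min ≈ 2.52 min.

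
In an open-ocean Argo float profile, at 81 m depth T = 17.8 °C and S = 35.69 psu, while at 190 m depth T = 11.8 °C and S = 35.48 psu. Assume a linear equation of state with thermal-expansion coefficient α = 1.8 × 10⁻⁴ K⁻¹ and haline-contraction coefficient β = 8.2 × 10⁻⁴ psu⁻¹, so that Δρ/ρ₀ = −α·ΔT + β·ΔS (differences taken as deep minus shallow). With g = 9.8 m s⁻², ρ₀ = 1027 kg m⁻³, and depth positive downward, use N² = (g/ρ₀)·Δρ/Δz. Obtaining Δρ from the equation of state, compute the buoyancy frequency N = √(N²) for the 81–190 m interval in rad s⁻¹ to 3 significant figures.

ΔT = -6.0 K, ΔS = -0.21 psu (deep − shallow).
Δρ/ρ₀ = −αΔT + βΔS = 1.08 × 10⁻³ − 1.722 × 10⁻⁴ = 9.078 × 10⁻⁴, so Δρ ≈ 0.9323 kg m⁻³.
N² = (g/ρ₀)·Δρ/Δz = g·(Δρ/ρ₀)/Δz = 9.8 × 9.078 × 10⁻⁴ / 109 = 8.1619 × 10⁻⁵ s⁻².
N = √(8.1619 × 10⁻⁵) = 9.0343 × 10⁻³ rad s⁻¹ ≈ 9.03 × 10⁻³ rad s⁻¹.

9.03 × 10⁻³ rad s⁻¹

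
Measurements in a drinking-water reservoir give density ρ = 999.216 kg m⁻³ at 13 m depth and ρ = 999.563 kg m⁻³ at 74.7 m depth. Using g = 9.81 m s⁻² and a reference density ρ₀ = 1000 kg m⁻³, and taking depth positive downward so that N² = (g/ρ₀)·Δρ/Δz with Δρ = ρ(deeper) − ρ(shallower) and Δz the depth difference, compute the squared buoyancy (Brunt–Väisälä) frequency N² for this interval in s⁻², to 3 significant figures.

Δρ = 999.563 − 999.216 = 0.347 kg m⁻³ over Δz = 74.7 − 13 = 61.7 m.
N² = (9.81/1000) × (0.347/61.7) = 5.5171 × 10⁻⁵ s⁻² ≈ 5.52 × 10⁻⁵ s⁻².

5.52 × 10⁻⁵ s⁻²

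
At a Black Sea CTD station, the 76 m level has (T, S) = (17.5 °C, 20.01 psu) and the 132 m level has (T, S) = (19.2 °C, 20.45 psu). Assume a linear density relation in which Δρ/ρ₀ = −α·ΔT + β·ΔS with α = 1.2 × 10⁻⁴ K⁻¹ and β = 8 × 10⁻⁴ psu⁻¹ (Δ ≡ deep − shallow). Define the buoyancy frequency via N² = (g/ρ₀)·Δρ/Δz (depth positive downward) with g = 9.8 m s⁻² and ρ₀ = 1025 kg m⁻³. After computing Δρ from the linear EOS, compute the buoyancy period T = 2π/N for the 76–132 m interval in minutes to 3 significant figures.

20.6 min

ΔT = +1.7 K, ΔS = +0.44 psu (deep − shallow).
Δρ/ρ₀ = −αΔT + βΔS = -2.04 × 10⁻⁴ + 3.52 × 10⁻⁴ = 1.48 × 10⁻⁴, so Δρ ≈ 0.1517 kg m⁻³.
N² = (g/ρ₀)·Δρ/Δz = g·(Δρ/ρ₀)/Δz = 9.8 × 1.48 × 10⁻⁴ / 56 = 2.5900 × 10⁻⁵ s⁻².
N = √(2.5900 × 10⁻⁵) = 5.0892 × 10⁻³ rad s⁻¹ → T = 2π/N = 1.2346 × 10³ s = 20.577 min ≈ 20.6 min.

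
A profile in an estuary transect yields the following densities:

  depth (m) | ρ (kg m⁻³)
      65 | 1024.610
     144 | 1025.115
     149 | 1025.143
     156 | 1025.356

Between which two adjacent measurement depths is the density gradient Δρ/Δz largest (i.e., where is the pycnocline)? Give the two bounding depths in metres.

149–156 m

Compute the density gradient over each adjacent pair:
  65–144 m: Δρ/Δz = 0.505/79 = 6.4 × 10⁻³ kg m⁻⁴
  144–149 m: Δρ/Δz = 0.028/5 = 5.6 × 10⁻³ kg m⁻⁴
  149–156 m: Δρ/Δz = 0.213/7 = 0.030 kg m⁻⁴
The largest gradient is in the 149–156 m interval — the pycnocline.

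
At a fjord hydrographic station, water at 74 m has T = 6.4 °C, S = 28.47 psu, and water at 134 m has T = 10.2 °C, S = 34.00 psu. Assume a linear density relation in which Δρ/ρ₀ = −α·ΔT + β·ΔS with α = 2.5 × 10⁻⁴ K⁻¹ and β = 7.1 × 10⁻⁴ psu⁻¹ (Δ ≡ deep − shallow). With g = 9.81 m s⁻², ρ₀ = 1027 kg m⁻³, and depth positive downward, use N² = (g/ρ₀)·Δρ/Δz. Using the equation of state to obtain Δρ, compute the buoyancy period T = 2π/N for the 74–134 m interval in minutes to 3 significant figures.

ΔT = +3.8 K, ΔS = +5.53 psu (deep − shallow).
Δρ/ρ₀ = −αΔT + βΔS = -9.50 × 10⁻⁴ + 3.9263 × 10⁻³ = 2.9763 × 10⁻³, so Δρ ≈ 3.057 kg m⁻³.
N² = (g/ρ₀)·Δρ/Δz = g·(Δρ/ρ₀)/Δz = 9.81 × 2.9763 × 10⁻³ / 60 = 4.8663 × 10⁻⁴ s⁻².
N = √(4.8663 × 10⁻⁴) = 0.022060 rad s⁻¹ → T = 2π/N = 284.82 s = 4.7470 min ≈ 4.75 min.

4.75 min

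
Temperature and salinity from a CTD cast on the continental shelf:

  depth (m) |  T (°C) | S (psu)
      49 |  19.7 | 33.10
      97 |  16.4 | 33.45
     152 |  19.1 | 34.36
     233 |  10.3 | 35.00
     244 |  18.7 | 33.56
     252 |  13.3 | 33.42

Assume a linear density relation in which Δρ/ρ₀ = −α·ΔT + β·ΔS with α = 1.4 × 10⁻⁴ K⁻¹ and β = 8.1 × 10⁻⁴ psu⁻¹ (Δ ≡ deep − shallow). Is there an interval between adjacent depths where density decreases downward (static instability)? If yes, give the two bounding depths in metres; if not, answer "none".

233–244 m

Evaluate Δρ/ρ₀ = −αΔT + βΔS across each adjacent pair:
  49–97 m: −αΔT+βΔS = −(1.4 × 10⁻⁴)(-3.3)+(8.1 × 10⁻⁴)(+0.35) = 7.5 × 10⁻⁴ → stable
  97–152 m: −αΔT+βΔS = −(1.4 × 10⁻⁴)(+2.7)+(8.1 × 10⁻⁴)(+0.91) = 3.6 × 10⁻⁴ → stable
  152–233 m: −αΔT+βΔS = −(1.4 × 10⁻⁴)(-8.8)+(8.1 × 10⁻⁴)(+0.64) = 1.8 × 10⁻³ → stable
  233–244 m: −αΔT+βΔS = −(1.4 × 10⁻⁴)(+8.4)+(8.1 × 10⁻⁴)(-1.44) = -2.3 × 10⁻³ → UNSTABLE
  244–252 m: −αΔT+βΔS = −(1.4 × 10⁻⁴)(-5.4)+(8.1 × 10⁻⁴)(-0.14) = 6.4 × 10⁻⁴ → stable
The 233–244 m interval has Δρ < 0: lighter water underlies denser water.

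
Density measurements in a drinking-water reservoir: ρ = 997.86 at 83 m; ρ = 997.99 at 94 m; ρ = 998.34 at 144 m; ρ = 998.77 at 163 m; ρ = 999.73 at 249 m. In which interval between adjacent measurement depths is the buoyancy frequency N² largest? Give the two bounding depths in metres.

144–163 m

Compute the density gradient over each adjacent pair:
  83–94 m: Δρ/Δz = 0.13/11 = 0.012 kg m⁻⁴
  94–144 m: Δρ/Δz = 0.35/50 = 7.0 × 10⁻³ kg m⁻⁴
  144–163 m: Δρ/Δz = 0.43/19 = 0.023 kg m⁻⁴
  163–249 m: Δρ/Δz = 0.96/86 = 0.011 kg m⁻⁴
The largest gradient is in the 144–163 m interval — the pycnocline.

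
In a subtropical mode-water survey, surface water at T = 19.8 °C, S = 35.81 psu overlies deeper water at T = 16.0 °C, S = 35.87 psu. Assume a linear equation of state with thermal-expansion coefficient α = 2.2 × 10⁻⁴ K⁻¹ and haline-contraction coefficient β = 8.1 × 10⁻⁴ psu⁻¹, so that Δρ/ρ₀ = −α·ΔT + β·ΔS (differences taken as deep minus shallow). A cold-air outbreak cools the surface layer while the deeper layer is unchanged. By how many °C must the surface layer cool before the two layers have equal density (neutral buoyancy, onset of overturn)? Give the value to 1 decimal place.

4.0 °C

Neutral buoyancy requires Δρ = 0, i.e. −α(T_deep − T_surf′) + β(S_deep − S_surf) = 0.
T_surf′ = T_deep − (β/α)·ΔS = 16.0 − (8.1 × 10⁻⁴/2.2 × 10⁻⁴)·(+0.06) = 15.779 °C.
Cooling required: 19.8 − (15.779) = 4.021 °C.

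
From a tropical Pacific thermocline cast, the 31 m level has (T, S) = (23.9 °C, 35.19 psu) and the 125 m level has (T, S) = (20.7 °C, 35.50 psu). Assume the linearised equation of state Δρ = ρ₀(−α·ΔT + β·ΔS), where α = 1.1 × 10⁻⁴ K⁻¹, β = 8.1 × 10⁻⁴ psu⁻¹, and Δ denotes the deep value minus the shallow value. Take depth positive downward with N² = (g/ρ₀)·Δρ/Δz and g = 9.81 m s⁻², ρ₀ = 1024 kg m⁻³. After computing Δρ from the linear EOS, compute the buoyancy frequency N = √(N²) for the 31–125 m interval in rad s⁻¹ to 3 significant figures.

ΔT = -3.2 K, ΔS = +0.31 psu (deep − shallow).
Δρ/ρ₀ = −αΔT + βΔS = 3.52 × 10⁻⁴ + 2.511 × 10⁻⁴ = 6.031 × 10⁻⁴, so Δρ ≈ 0.6176 kg m⁻³.
N² = (g/ρ₀)·Δρ/Δz = g·(Δρ/ρ₀)/Δz = 9.81 × 6.031 × 10⁻⁴ / 94 = 6.2941 × 10⁻⁵ s⁻².
N = √(6.2941 × 10⁻⁵) = 7.9335 × 10⁻³ rad s⁻¹ ≈ 7.93 × 10⁻³ rad s⁻¹.

7.93 × 10⁻³ rad s⁻¹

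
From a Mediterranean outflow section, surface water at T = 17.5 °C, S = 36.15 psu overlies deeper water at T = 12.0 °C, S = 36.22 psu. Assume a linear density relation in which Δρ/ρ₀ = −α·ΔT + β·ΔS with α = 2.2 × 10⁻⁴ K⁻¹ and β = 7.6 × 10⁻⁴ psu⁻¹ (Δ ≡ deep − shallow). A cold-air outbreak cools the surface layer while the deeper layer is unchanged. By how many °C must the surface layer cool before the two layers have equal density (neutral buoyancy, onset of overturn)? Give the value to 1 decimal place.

5.7 °C

Neutral buoyancy requires Δρ = 0, i.e. −α(T_deep − T_surf′) + β(S_deep − S_surf) = 0.
T_surf′ = T_deep − (β/α)·ΔS = 12.0 − (7.6 × 10⁻⁴/2.2 × 10⁻⁴)·(+0.07) = 11.758 °C.
Cooling required: 17.5 − (11.758) = 5.742 °C.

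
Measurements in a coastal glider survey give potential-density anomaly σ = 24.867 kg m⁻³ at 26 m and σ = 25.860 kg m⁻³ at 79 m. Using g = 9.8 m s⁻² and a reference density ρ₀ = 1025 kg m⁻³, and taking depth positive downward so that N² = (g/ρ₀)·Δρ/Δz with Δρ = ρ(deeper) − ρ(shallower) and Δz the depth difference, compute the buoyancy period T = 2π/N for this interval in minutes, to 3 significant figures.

7.82 min

Δρ = 1025.860 − 1024.867 = 0.993 kg m⁻³ over Δz = 79 − 26 = 53 m.
N² = (9.8/1025) × (0.993/53) = 1.7913 × 10⁻⁴ s⁻².
N = √(1.7913 × 10⁻⁴) = 0.013384 rad s⁻¹, so T = 2π/N = 469.45 s = 7.8242 min ≈ 7.82 min.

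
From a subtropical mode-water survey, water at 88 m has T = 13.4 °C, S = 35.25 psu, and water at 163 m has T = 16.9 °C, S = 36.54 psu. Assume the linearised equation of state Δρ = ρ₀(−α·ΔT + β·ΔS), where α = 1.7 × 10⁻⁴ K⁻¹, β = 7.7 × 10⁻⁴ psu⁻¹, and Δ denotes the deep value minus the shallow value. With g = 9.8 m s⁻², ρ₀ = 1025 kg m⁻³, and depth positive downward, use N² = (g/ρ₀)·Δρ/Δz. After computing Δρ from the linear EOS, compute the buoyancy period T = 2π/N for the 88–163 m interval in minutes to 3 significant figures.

14.5 min

ΔT = +3.5 K, ΔS = +1.29 psu (deep − shallow).
Δρ/ρ₀ = −αΔT + βΔS = -5.95 × 10⁻⁴ + 9.933 × 10⁻⁴ = 3.983 × 10⁻⁴, so Δρ ≈ 0.4083 kg m⁻³.
N² = (g/ρ₀)·Δρ/Δz = g·(Δρ/ρ₀)/Δz = 9.8 × 3.983 × 10⁻⁴ / 75 = 5.2045 × 10⁻⁵ s⁻².
N = √(5.2045 × 10⁻⁵) = 7.2142 × 10⁻³ rad s⁻¹ → T = 2π/N = 870.95 s = 14.516 min ≈ 14.5 min.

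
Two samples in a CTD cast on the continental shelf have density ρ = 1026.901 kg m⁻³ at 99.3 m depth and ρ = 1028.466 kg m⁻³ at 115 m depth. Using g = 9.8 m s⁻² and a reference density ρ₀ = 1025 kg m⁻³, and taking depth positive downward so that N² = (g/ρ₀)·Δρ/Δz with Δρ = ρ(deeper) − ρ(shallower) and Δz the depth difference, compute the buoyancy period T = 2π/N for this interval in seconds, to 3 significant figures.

204 s

Δρ = 1028.466 − 1026.901 = 1.565 kg m⁻³ over Δz = 115 − 99.3 = 15.7 m.
N² = (9.8/1025) × (1.565/15.7) = 9.5305 × 10⁻⁴ s⁻².
N = √(9.5305 × 10⁻⁴) = 0.030872 rad s⁻¹, so T = 2π/N = 203.52 s ≈ 204 s.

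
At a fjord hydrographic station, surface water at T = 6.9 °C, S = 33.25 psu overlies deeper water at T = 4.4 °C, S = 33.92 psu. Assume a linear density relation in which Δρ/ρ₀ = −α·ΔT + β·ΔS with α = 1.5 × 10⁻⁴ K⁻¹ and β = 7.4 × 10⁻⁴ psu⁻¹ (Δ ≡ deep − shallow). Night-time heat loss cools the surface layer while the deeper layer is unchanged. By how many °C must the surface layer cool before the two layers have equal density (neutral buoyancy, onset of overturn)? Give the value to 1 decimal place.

5.8 °C

Neutral buoyancy requires Δρ = 0, i.e. −α(T_deep − T_surf′) + β(S_deep − S_surf) = 0.
T_surf′ = T_deep − (β/α)·ΔS = 4.4 − (7.4 × 10⁻⁴/1.5 × 10⁻⁴)·(+0.67) = 1.095 °C.
Cooling required: 6.9 − (1.095) = 5.805 °C.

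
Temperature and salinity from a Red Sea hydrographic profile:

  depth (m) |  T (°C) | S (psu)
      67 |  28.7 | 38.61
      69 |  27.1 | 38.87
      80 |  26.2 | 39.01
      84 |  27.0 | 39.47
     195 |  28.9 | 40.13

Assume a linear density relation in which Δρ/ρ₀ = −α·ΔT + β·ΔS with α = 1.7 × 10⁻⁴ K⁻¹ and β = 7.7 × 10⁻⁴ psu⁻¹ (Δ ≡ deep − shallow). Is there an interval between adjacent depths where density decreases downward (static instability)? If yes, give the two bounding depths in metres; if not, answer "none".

none

Evaluate Δρ/ρ₀ = −αΔT + βΔS across each adjacent pair:
  67–69 m: −αΔT+βΔS = −(1.7 × 10⁻⁴)(-1.6)+(7.7 × 10⁻⁴)(+0.26) = 4.7 × 10⁻⁴ → stable
  69–80 m: −αΔT+βΔS = −(1.7 × 10⁻⁴)(-0.9)+(7.7 × 10⁻⁴)(+0.14) = 2.6 × 10⁻⁴ → stable
  80–84 m: −αΔT+βΔS = −(1.7 × 10⁻⁴)(+0.8)+(7.7 × 10⁻⁴)(+0.46) = 2.2 × 10⁻⁴ → stable
  84–195 m: −αΔT+βΔS = −(1.7 × 10⁻⁴)(+1.9)+(7.7 × 10⁻⁴)(+0.66) = 1.9 × 10⁻⁴ → stable
Every interval has Δρ > 0: the column is stably stratified throughout.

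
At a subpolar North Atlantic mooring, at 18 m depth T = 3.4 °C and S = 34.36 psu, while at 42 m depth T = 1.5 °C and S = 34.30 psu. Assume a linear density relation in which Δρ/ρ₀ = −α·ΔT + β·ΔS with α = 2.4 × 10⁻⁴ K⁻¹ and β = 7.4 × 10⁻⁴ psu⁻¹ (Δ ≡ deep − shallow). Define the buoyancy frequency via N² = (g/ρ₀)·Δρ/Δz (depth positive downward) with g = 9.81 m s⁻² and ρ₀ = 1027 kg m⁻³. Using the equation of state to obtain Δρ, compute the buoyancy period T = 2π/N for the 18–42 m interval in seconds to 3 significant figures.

ΔT = -1.9 K, ΔS = -0.06 psu (deep − shallow).
Δρ/ρ₀ = −αΔT + βΔS = 4.56 × 10⁻⁴ − 4.44 × 10⁻⁵ = 4.116 × 10⁻⁴, so Δρ ≈ 0.4227 kg m⁻³.
N² = (g/ρ₀)·Δρ/Δz = g·(Δρ/ρ₀)/Δz = 9.81 × 4.116 × 10⁻⁴ / 24 = 1.6824 × 10⁻⁴ s⁻².
N = √(1.6824 × 10⁻⁴) = 0.012971 rad s⁻¹ → T = 2π/N = 484.40 s ≈ 484 s.

484 s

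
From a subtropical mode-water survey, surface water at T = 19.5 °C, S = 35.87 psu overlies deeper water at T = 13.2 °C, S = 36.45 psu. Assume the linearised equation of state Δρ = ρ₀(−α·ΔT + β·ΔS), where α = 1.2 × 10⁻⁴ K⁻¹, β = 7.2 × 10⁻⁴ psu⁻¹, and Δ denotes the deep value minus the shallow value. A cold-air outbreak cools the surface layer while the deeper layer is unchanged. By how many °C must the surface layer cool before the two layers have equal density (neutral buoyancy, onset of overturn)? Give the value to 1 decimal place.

Neutral buoyancy requires Δρ = 0, i.e. −α(T_deep − T_surf′) + β(S_deep − S_surf) = 0.
T_surf′ = T_deep − (β/α)·ΔS = 13.2 − (7.2 × 10⁻⁴/1.2 × 10⁻⁴)·(+0.58) = 9.720 °C.
Cooling required: 19.5 − (9.720) = 9.780 °C.

9.8 °C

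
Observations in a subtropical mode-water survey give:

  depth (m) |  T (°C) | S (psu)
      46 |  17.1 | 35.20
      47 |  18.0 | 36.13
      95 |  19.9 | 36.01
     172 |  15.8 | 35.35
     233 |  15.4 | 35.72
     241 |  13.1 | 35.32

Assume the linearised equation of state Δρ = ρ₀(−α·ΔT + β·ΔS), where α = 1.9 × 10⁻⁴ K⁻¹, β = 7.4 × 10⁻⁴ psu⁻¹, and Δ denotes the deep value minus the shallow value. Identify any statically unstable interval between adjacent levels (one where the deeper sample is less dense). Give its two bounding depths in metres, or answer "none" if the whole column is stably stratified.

47–95 m

Evaluate Δρ/ρ₀ = −αΔT + βΔS across each adjacent pair:
  46–47 m: −αΔT+βΔS = −(1.9 × 10⁻⁴)(+0.9)+(7.4 × 10⁻⁴)(+0.93) = 5.2 × 10⁻⁴ → stable
  47–95 m: −αΔT+βΔS = −(1.9 × 10⁻⁴)(+1.9)+(7.4 × 10⁻⁴)(-0.12) = -4.5 × 10⁻⁴ → UNSTABLE
  95–172 m: −αΔT+βΔS = −(1.9 × 10⁻⁴)(-4.1)+(7.4 × 10⁻⁴)(-0.66) = 2.9 × 10⁻⁴ → stable
  172–233 m: −αΔT+βΔS = −(1.9 × 10⁻⁴)(-0.4)+(7.4 × 10⁻⁴)(+0.37) = 3.5 × 10⁻⁴ → stable
  233–241 m: −αΔT+βΔS = −(1.9 × 10⁻⁴)(-2.3)+(7.4 × 10⁻⁴)(-0.40) = 1.4 × 10⁻⁴ → stable
The 47–95 m interval has Δρ < 0: lighter water underlies denser water.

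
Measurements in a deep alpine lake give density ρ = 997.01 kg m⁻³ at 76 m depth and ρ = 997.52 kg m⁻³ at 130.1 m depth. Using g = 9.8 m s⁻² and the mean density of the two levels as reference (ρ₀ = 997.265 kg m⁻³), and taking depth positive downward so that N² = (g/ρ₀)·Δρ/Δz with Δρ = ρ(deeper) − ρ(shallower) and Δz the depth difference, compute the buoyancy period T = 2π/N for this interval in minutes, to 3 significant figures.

Δρ = 997.52 − 997.01 = 0.51 kg m⁻³ over Δz = 130.1 − 76 = 54.1 m.
N² = (9.8/997.265) × (0.51/54.1) = 9.2638 × 10⁻⁵ s⁻².
N = √(9.2638 × 10⁻⁵) = 9.6249 × 10⁻³ rad s⁻¹, so T = 2π/N = 652.81 s = 10.880 min ≈ 10.9 min.

10.9 min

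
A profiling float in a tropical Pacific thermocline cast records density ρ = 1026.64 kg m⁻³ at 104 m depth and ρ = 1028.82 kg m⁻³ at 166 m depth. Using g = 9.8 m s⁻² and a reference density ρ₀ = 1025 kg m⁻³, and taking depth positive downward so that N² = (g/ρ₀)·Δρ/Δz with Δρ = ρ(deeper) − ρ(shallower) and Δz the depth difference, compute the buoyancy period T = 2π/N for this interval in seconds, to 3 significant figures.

343 s

Δρ = 1028.82 − 1026.64 = 2.18 kg m⁻³ over Δz = 166 − 104 = 62 m.
N² = (9.8/1025) × (2.18/62) = 3.3618 × 10⁻⁴ s⁻².
N = √(3.3618 × 10⁻⁴) = 0.018335 rad s⁻¹, so T = 2π/N = 342.69 s ≈ 343 s.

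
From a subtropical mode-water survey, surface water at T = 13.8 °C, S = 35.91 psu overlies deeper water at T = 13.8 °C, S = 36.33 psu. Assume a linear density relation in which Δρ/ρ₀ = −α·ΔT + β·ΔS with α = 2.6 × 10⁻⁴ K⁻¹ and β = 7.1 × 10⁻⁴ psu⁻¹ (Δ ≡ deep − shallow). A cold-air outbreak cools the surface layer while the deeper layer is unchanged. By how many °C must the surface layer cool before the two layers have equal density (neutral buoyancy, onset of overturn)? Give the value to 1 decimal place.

Neutral buoyancy requires Δρ = 0, i.e. −α(T_deep − T_surf′) + β(S_deep − S_surf) = 0.
T_surf′ = T_deep − (β/α)·ΔS = 13.8 − (7.1 × 10⁻⁴/2.6 × 10⁻⁴)·(+0.42) = 12.653 °C.
Cooling required: 13.8 − (12.653) = 1.147 °C.

1.1 °C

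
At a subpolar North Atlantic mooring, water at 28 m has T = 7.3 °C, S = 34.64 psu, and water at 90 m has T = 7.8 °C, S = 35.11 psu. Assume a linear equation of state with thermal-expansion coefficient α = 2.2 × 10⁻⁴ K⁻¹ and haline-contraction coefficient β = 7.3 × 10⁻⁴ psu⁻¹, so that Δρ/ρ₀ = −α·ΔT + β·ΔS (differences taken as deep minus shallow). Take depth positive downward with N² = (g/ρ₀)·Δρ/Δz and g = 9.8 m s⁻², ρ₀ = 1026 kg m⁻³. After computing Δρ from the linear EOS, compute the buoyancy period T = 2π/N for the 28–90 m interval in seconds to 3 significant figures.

ΔT = +0.5 K, ΔS = +0.47 psu (deep − shallow).
Δρ/ρ₀ = −αΔT + βΔS = -1.10 × 10⁻⁴ + 3.431 × 10⁻⁴ = 2.331 × 10⁻⁴, so Δρ ≈ 0.2392 kg m⁻³.
N² = (g/ρ₀)·Δρ/Δz = g·(Δρ/ρ₀)/Δz = 9.8 × 2.331 × 10⁻⁴ / 62 = 3.6845 × 10⁻⁵ s⁻².
N = √(3.6845 × 10⁻⁵) = 6.0700 × 10⁻³ rad s⁻¹ → T = 2π/N = 1.0351 × 10³ s ≈ 1.04 × 10³ s.

1.04 × 10³ s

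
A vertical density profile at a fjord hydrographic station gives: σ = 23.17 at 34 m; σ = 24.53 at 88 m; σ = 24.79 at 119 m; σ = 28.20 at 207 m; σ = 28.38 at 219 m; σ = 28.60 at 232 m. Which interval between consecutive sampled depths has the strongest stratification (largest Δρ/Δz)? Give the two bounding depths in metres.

Compute the density gradient over each adjacent pair:
  34–88 m: Δρ/Δz = 1.36/54 = 0.025 kg m⁻⁴
  88–119 m: Δρ/Δz = 0.26/31 = 8.4 × 10⁻³ kg m⁻⁴
  119–207 m: Δρ/Δz = 3.41/88 = 0.039 kg m⁻⁴
  207–219 m: Δρ/Δz = 0.18/12 = 0.015 kg m⁻⁴
  219–232 m: Δρ/Δz = 0.22/13 = 0.017 kg m⁻⁴
The largest gradient is in the 119–207 m interval — the pycnocline.

119–207 m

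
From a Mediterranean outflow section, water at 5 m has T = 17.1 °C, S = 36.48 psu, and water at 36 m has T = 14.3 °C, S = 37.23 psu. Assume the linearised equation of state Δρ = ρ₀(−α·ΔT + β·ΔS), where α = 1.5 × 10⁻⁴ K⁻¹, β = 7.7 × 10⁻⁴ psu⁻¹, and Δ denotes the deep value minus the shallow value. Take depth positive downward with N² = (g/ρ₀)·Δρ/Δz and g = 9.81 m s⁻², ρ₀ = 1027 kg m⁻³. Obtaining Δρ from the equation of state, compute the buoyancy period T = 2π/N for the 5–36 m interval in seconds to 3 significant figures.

354 s

ΔT = -2.8 K, ΔS = +0.75 psu (deep − shallow).
Δρ/ρ₀ = −αΔT + βΔS = 4.20 × 10⁻⁴ + 5.775 × 10⁻⁴ = 9.975 × 10⁻⁴, so Δρ ≈ 1.024 kg m⁻³.
N² = (g/ρ₀)·Δρ/Δz = g·(Δρ/ρ₀)/Δz = 9.81 × 9.975 × 10⁻⁴ / 31 = 3.1566 × 10⁻⁴ s⁻².
N = √(3.1566 × 10⁻⁴) = 0.017767 rad s⁻¹ → T = 2π/N = 353.64 s ≈ 354 s.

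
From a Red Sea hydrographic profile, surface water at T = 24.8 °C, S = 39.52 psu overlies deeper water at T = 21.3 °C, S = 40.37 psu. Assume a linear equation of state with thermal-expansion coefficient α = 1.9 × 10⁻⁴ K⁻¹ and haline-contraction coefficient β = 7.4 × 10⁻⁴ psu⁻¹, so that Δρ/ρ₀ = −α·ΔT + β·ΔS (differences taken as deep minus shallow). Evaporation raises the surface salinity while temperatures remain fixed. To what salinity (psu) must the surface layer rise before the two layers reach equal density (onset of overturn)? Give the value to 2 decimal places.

Neutral buoyancy requires −α(T_deep − T_surf) + β(S_deep − S_surf′) = 0.
S_surf′ = S_deep − (α/β)·ΔT = 40.37 − (1.9 × 10⁻⁴/7.4 × 10⁻⁴)·(-3.5) = 41.2686 psu.
Increase required: 41.2686 − 39.52 = 1.7486 psu.

41.27 psu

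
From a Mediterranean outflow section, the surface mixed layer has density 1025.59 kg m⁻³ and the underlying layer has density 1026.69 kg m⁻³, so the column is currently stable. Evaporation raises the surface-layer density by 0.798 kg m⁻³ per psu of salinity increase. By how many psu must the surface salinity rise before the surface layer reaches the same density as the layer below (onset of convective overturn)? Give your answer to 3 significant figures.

1.38 psu

Density deficit of the surface layer: 1026.69 − 1025.59 = 1.1 kg m⁻³.
Required change = 1.1 / 0.798 = 1.38 psu.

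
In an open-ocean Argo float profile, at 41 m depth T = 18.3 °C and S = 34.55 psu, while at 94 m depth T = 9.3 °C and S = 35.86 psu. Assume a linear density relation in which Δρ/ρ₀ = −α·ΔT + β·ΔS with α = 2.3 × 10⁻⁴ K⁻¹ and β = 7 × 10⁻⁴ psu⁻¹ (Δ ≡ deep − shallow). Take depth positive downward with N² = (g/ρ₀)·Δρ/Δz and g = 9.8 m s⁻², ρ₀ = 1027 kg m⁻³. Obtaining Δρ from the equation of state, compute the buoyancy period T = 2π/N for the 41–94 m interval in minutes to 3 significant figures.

ΔT = -9.0 K, ΔS = +1.31 psu (deep − shallow).
Δρ/ρ₀ = −αΔT + βΔS = 2.07 × 10⁻³ + 9.17 × 10⁻⁴ = 2.987 × 10⁻³, so Δρ ≈ 3.068 kg m⁻³.
N² = (g/ρ₀)·Δρ/Δz = g·(Δρ/ρ₀)/Δz = 9.8 × 2.987 × 10⁻³ / 53 = 5.5231 × 10⁻⁴ s⁻².
N = √(5.5231 × 10⁻⁴) = 0.023501 rad s⁻¹ → T = 2π/N = 267.36 s = 4.4560 min ≈ 4.46 min.

4.46 min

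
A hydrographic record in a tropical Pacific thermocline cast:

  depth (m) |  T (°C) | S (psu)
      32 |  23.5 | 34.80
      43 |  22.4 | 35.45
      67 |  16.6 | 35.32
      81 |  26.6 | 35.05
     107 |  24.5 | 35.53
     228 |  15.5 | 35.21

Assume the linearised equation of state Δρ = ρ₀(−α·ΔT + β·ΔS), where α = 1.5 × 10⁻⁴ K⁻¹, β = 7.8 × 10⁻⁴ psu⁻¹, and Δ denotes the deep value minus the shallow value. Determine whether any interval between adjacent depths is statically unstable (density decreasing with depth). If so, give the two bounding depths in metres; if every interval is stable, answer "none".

67–81 m

Evaluate Δρ/ρ₀ = −αΔT + βΔS across each adjacent pair:
  32–43 m: −αΔT+βΔS = −(1.5 × 10⁻⁴)(-1.1)+(7.8 × 10⁻⁴)(+0.65) = 6.7 × 10⁻⁴ → stable
  43–67 m: −αΔT+βΔS = −(1.5 × 10⁻⁴)(-5.8)+(7.8 × 10⁻⁴)(-0.13) = 7.7 × 10⁻⁴ → stable
  67–81 m: −αΔT+βΔS = −(1.5 × 10⁻⁴)(+10.0)+(7.8 × 10⁻⁴)(-0.27) = -1.7 × 10⁻³ → UNSTABLE
  81–107 m: −αΔT+βΔS = −(1.5 × 10⁻⁴)(-2.1)+(7.8 × 10⁻⁴)(+0.48) = 6.9 × 10⁻⁴ → stable
  107–228 m: −αΔT+βΔS = −(1.5 × 10⁻⁴)(-9.0)+(7.8 × 10⁻⁴)(-0.32) = 1.1 × 10⁻³ → stable
The 67–81 m interval has Δρ < 0: lighter water underlies denser water.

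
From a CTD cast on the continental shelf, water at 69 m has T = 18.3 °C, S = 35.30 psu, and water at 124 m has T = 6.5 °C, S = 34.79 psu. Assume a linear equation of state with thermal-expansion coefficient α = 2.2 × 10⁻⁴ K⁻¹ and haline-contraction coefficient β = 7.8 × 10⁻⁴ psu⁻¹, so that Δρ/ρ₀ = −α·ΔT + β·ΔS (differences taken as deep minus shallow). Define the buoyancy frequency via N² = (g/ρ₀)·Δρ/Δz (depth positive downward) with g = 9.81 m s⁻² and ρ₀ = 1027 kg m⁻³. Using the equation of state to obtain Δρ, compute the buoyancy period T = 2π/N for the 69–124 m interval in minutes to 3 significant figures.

5.29 min

ΔT = -11.8 K, ΔS = -0.51 psu (deep − shallow).
Δρ/ρ₀ = −αΔT + βΔS = 2.596 × 10⁻³ − 3.978 × 10⁻⁴ = 2.1982 × 10⁻³, so Δρ ≈ 2.258 kg m⁻³.
N² = (g/ρ₀)·Δρ/Δz = g·(Δρ/ρ₀)/Δz = 9.81 × 2.1982 × 10⁻³ / 55 = 3.9208 × 10⁻⁴ s⁻².
N = √(3.9208 × 10⁻⁴) = 0.019801 rad s⁻¹ → T = 2π/N = 317.32 s = 5.2887 min ≈ 5.29 min.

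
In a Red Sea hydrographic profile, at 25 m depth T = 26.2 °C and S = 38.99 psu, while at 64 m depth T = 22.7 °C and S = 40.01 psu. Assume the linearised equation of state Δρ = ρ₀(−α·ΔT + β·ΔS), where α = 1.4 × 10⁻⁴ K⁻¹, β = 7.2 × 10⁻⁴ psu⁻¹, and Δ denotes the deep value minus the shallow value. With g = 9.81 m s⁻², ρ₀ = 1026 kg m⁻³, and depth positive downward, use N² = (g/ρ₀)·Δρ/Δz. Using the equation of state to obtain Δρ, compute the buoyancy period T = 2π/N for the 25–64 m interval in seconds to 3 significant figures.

ΔT = -3.5 K, ΔS = +1.02 psu (deep − shallow).
Δρ/ρ₀ = −αΔT + βΔS = 4.90 × 10⁻⁴ + 7.344 × 10⁻⁴ = 1.2244 × 10⁻³, so Δρ ≈ 1.256 kg m⁻³.
N² = (g/ρ₀)·Δρ/Δz = g·(Δρ/ρ₀)/Δz = 9.81 × 1.2244 × 10⁻³ / 39 = 3.0798 × 10⁻⁴ s⁻².
N = √(3.0798 × 10⁻⁴) = 0.017549 rad s⁻¹ → T = 2π/N = 358.04 s ≈ 358 s.

358 s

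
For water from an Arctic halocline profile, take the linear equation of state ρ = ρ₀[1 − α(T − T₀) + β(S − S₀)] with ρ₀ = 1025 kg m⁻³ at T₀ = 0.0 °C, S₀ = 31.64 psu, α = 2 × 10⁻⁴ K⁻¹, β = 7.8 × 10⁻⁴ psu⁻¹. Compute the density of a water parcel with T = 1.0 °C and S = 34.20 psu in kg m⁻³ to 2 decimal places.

1026.84 kg m⁻³

T − T₀ = +1.0 K, S − S₀ = +2.56 psu.
Bracket = 1 − α·(+1.0) + β·(+2.56) = 1 + (1.7968 × 10⁻³) = 1.0017968.
ρ = 1025 × 1.0017968 = 1026.84 kg m⁻³.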